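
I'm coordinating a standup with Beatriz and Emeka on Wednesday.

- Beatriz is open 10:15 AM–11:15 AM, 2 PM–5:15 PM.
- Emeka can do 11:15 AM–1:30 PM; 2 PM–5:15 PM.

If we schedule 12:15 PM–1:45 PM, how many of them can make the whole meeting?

nobody can make the full 12:15-13:45 slot — that's 0.

0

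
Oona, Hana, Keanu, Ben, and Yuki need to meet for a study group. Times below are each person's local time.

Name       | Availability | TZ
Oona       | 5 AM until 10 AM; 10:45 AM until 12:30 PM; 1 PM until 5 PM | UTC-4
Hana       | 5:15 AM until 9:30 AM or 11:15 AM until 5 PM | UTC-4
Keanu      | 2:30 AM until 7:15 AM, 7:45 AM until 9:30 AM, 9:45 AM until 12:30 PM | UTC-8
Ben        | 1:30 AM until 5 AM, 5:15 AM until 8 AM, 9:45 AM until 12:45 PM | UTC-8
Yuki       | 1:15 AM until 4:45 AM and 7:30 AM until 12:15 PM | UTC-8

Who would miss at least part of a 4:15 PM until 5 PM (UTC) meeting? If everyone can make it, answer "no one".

Ben, Oona

Oona in UTC: 09:00-14:00, 14:45-16:30, 17:00-21:00 (add 4h to convert from UTC-4).
Hana in UTC: 09:15-13:30, 15:15-21:00 (add 4h to convert from UTC-4).
Keanu in UTC: 10:30-15:15, 15:45-17:30, 17:45-20:30 (add 8h to convert from UTC-8).
Ben in UTC: 09:30-13:00, 13:15-16:00, 17:45-20:45 (add 8h to convert from UTC-8).
Yuki in UTC: 09:15-12:45, 15:30-20:15 (add 8h to convert from UTC-8).
Oona: not fully free for 16:15-17:00. Hana: free for 16:15-17:00. Keanu: free for 16:15-17:00. Ben: not fully free for 16:15-17:00. Yuki: free for 16:15-17:00.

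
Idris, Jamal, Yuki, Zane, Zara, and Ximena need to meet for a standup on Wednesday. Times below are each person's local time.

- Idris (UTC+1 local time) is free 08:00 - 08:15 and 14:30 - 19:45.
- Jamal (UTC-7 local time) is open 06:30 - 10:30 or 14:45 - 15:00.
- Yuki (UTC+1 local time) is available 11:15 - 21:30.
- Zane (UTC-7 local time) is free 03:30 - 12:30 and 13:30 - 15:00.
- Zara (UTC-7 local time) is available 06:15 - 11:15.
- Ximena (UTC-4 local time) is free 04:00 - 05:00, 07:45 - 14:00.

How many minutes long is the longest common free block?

240

Idris in UTC: 07:00-07:15, 13:30-18:45 (subtract 1h to convert from UTC+1).
Jamal in UTC: 13:30-17:30, 21:45-22:00 (add 7h to convert from UTC-7).
Yuki in UTC: 10:15-20:30 (subtract 1h to convert from UTC+1).
Zane in UTC: 10:30-19:30, 20:30-22:00 (add 7h to convert from UTC-7).
Zara in UTC: 13:15-18:15 (add 7h to convert from UTC-7).
Ximena in UTC: 08:00-09:00, 11:45-18:00 (add 4h to convert from UTC-4).
Idris ∩ Jamal: 13:30-17:30.
Idris ∩ Jamal ∩ Yuki: 13:30-17:30.
Idris ∩ Jamal ∩ Yuki ∩ Zane: 13:30-17:30.
Idris ∩ Jamal ∩ Yuki ∩ Zane ∩ Zara: 13:30-17:30.
Idris ∩ Jamal ∩ Yuki ∩ Zane ∩ Zara ∩ Ximena: 13:30-17:30.
The longest is 13:30-17:30 at 240 minutes.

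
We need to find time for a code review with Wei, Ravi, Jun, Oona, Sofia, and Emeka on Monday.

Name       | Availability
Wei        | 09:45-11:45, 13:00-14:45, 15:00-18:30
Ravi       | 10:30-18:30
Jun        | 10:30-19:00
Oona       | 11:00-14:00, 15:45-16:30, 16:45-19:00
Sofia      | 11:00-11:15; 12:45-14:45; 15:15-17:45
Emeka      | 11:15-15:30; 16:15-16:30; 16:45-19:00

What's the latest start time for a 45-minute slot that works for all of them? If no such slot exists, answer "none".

17:00

Wei ∩ Ravi: 10:30-11:45, 13:00-14:45, 15:00-18:30.
Wei ∩ Ravi ∩ Jun: 10:30-11:45, 13:00-14:45, 15:00-18:30.
Wei ∩ Ravi ∩ Jun ∩ Oona: 11:00-11:45, 13:00-14:00, 15:45-16:30, 16:45-18:30.
Wei ∩ Ravi ∩ Jun ∩ Oona ∩ Sofia: 11:00-11:15, 13:00-14:00, 15:45-16:30, 16:45-17:45.
Wei ∩ Ravi ∩ Jun ∩ Oona ∩ Sofia ∩ Emeka: 13:00-14:00, 16:15-16:30, 16:45-17:45.
The last common window of at least 45 minutes is 16:45-17:45; a 45-minute meeting can start as late as 17:00 and still end by 17:45.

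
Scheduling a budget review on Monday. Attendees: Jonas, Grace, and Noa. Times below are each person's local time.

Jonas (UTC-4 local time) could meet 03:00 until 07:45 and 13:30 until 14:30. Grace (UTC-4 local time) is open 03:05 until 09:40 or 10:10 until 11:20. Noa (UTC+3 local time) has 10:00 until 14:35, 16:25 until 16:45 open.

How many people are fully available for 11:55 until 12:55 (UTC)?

1

Jonas in UTC: 07:00-11:45, 17:30-18:30 (add 4h to convert from UTC-4).
Grace in UTC: 07:05-13:40, 14:10-15:20 (add 4h to convert from UTC-4).
Noa in UTC: 07:00-11:35, 13:25-13:45 (subtract 3h to convert from UTC+3).
Grace can make the full 11:55-12:55 slot — that's 1.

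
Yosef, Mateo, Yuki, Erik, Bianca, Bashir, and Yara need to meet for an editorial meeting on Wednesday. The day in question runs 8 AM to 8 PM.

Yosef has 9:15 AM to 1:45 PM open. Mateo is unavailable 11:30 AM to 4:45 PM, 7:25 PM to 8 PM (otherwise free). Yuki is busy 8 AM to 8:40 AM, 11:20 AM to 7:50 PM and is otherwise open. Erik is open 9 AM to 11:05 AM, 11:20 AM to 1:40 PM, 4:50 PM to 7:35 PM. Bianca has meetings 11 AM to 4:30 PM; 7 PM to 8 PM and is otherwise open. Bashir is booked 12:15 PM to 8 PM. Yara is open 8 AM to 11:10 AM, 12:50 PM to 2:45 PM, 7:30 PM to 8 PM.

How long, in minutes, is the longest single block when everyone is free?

105

Yosef free: 09:15-13:45.
Mateo free: 08:00-11:30, 16:45-19:25 (invert busy blocks within the working day).
Yuki free: 08:40-11:20, 19:50-20:00 (invert busy blocks within the working day).
Erik free: 09:00-11:05, 11:20-13:40, 16:50-19:35.
Bianca free: 08:00-11:00, 16:30-19:00 (invert busy blocks within the working day).
Bashir free: 08:00-12:15 (invert busy blocks within the working day).
Yara free: 08:00-11:10, 12:50-14:45, 19:30-20:00.
Yosef ∩ Mateo: 09:15-11:30.
Yosef ∩ Mateo ∩ Yuki: 09:15-11:20.
Yosef ∩ Mateo ∩ Yuki ∩ Erik: 09:15-11:05.
Yosef ∩ Mateo ∩ Yuki ∩ Erik ∩ Bianca: 09:15-11:00.
Yosef ∩ Mateo ∩ Yuki ∩ Erik ∩ Bianca ∩ Bashir: 09:15-11:00.
Yosef ∩ Mateo ∩ Yuki ∩ Erik ∩ Bianca ∩ Bashir ∩ Yara: 09:15-11:00.
The longest is 09:15-11:00 at 105 minutes.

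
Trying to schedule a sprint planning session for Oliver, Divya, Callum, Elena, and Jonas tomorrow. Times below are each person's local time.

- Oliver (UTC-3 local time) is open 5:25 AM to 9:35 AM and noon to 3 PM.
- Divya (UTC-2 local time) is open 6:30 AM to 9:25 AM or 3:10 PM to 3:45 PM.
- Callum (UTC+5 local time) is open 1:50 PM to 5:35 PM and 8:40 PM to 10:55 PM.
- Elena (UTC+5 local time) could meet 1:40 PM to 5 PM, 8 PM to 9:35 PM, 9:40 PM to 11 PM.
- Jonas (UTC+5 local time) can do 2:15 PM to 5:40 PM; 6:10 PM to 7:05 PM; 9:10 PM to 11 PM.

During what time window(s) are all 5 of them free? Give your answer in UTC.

Oliver in UTC: 08:25-12:35, 15:00-18:00 (add 3h to convert from UTC-3).
Divya in UTC: 08:30-11:25, 17:10-17:45 (add 2h to convert from UTC-2).
Callum in UTC: 08:50-12:35, 15:40-17:55 (subtract 5h to convert from UTC+5).
Elena in UTC: 08:40-12:00, 15:00-16:35, 16:40-18:00 (subtract 5h to convert from UTC+5).
Jonas in UTC: 09:15-12:40, 13:10-14:05, 16:10-18:00 (subtract 5h to convert from UTC+5).
Oliver ∩ Divya: 08:30-11:25, 17:10-17:45.
Oliver ∩ Divya ∩ Callum: 08:50-11:25, 17:10-17:45.
Oliver ∩ Divya ∩ Callum ∩ Elena: 08:50-11:25, 17:10-17:45.
Oliver ∩ Divya ∩ Callum ∩ Elena ∩ Jonas: 09:15-11:25, 17:10-17:45.
So the common availability across everyone is 09:15-11:25, 17:10-17:45.

09:15-11:25, 17:10-17:45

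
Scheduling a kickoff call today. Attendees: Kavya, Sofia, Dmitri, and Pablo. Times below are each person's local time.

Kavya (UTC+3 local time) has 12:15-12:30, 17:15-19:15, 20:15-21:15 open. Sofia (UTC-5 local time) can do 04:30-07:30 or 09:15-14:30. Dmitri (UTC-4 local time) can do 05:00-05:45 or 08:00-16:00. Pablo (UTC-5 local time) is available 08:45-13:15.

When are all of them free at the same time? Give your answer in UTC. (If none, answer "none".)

Kavya in UTC: 09:15-09:30, 14:15-16:15, 17:15-18:15 (subtract 3h to convert from UTC+3).
Sofia in UTC: 09:30-12:30, 14:15-19:30 (add 5h to convert from UTC-5).
Dmitri in UTC: 09:00-09:45, 12:00-20:00 (add 4h to convert from UTC-4).
Pablo in UTC: 13:45-18:15 (add 5h to convert from UTC-5).
Kavya ∩ Sofia: 14:15-16:15, 17:15-18:15.
Kavya ∩ Sofia ∩ Dmitri: 14:15-16:15, 17:15-18:15.
Kavya ∩ Sofia ∩ Dmitri ∩ Pablo: 14:15-16:15, 17:15-18:15.

14:15-16:15, 17:15-18:15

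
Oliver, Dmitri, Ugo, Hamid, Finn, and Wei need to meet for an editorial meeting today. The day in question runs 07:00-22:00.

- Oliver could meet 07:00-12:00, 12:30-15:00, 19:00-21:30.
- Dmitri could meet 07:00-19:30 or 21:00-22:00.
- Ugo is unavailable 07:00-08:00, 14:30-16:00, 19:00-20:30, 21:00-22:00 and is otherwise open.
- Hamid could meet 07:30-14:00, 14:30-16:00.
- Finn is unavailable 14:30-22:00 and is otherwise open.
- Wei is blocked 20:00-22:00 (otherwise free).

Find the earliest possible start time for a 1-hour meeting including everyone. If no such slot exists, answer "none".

08:00

Oliver free: 07:00-12:00, 12:30-15:00, 19:00-21:30.
Dmitri free: 07:00-19:30, 21:00-22:00.
Ugo free: 08:00-14:30, 16:00-19:00, 20:30-21:00 (invert busy blocks within the working day).
Hamid free: 07:30-14:00, 14:30-16:00.
Finn free: 07:00-14:30 (invert busy blocks within the working day).
Wei free: 07:00-20:00 (invert busy blocks within the working day).
Oliver ∩ Dmitri: 07:00-12:00, 12:30-15:00, 19:00-19:30, 21:00-21:30.
Oliver ∩ Dmitri ∩ Ugo: 08:00-12:00, 12:30-14:30.
Oliver ∩ Dmitri ∩ Ugo ∩ Hamid: 08:00-12:00, 12:30-14:00.
Oliver ∩ Dmitri ∩ Ugo ∩ Hamid ∩ Finn: 08:00-12:00, 12:30-14:00.
Oliver ∩ Dmitri ∩ Ugo ∩ Hamid ∩ Finn ∩ Wei: 08:00-12:00, 12:30-14:00.
So the common availability across everyone is 08:00-12:00, 12:30-14:00.
The first common window of at least 60 minutes is 08:00-12:00, so the earliest start is 08:00.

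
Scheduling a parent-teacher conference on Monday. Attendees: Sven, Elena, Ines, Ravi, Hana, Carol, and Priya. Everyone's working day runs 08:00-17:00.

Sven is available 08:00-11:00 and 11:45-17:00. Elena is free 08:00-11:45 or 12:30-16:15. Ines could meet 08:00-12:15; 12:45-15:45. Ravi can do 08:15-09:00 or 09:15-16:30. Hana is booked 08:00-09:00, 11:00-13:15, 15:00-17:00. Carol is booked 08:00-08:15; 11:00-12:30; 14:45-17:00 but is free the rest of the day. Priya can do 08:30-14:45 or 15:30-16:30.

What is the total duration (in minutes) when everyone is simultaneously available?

Sven free: 08:00-11:00, 11:45-17:00.
Elena free: 08:00-11:45, 12:30-16:15.
Ines free: 08:00-12:15, 12:45-15:45.
Ravi free: 08:15-09:00, 09:15-16:30.
Hana free: 09:00-11:00, 13:15-15:00 (invert busy blocks within the working day).
Carol free: 08:15-11:00, 12:30-14:45 (invert busy blocks within the working day).
Priya free: 08:30-14:45, 15:30-16:30.
Sven ∩ Elena: 08:00-11:00, 12:30-16:15.
Sven ∩ Elena ∩ Ines: 08:00-11:00, 12:45-15:45.
Sven ∩ Elena ∩ Ines ∩ Ravi: 08:15-09:00, 09:15-11:00, 12:45-15:45.
Sven ∩ Elena ∩ Ines ∩ Ravi ∩ Hana: 09:15-11:00, 13:15-15:00.
Sven ∩ Elena ∩ Ines ∩ Ravi ∩ Hana ∩ Carol: 09:15-11:00, 13:15-14:45.
Sven ∩ Elena ∩ Ines ∩ Ravi ∩ Hana ∩ Carol ∩ Priya: 09:15-11:00, 13:15-14:45.
Summing the common windows: 105 + 90 = 195 minutes.

195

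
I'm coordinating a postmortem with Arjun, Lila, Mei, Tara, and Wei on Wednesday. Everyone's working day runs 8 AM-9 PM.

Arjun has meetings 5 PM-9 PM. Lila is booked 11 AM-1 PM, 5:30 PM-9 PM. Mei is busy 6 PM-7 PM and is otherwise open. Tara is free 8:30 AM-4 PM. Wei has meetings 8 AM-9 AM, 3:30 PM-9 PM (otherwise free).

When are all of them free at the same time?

09:00-11:00, 13:00-15:30

Arjun free: 08:00-17:00 (invert busy blocks within the working day).
Lila free: 08:00-11:00, 13:00-17:30 (invert busy blocks within the working day).
Mei free: 08:00-18:00, 19:00-21:00 (invert busy blocks within the working day).
Tara free: 08:30-16:00.
Wei free: 09:00-15:30 (invert busy blocks within the working day).
Arjun ∩ Lila: 08:00-11:00, 13:00-17:00.
Arjun ∩ Lila ∩ Mei: 08:00-11:00, 13:00-17:00.
Arjun ∩ Lila ∩ Mei ∩ Tara: 08:30-11:00, 13:00-16:00.
Arjun ∩ Lila ∩ Mei ∩ Tara ∩ Wei: 09:00-11:00, 13:00-15:30.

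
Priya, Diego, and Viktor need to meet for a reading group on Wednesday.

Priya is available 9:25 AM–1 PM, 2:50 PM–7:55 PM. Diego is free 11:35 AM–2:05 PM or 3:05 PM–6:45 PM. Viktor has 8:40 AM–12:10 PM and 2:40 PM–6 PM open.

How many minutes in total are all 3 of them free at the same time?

210

Priya ∩ Diego: 11:35-13:00, 15:05-18:45.
Priya ∩ Diego ∩ Viktor: 11:35-12:10, 15:05-18:00.
Summing the common windows: 35 + 175 = 210 minutes.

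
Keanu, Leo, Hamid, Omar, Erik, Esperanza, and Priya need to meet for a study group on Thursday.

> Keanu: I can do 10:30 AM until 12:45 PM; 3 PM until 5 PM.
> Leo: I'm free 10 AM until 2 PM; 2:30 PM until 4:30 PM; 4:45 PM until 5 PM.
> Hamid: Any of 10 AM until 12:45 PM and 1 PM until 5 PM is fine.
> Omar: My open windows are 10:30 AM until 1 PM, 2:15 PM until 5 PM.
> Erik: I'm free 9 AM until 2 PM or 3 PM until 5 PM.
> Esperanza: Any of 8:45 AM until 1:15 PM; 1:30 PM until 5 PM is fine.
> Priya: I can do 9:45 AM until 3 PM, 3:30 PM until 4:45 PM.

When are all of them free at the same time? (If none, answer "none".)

10:30-12:45, 15:30-16:30

Keanu ∩ Leo: 10:30-12:45, 15:00-16:30, 16:45-17:00.
Keanu ∩ Leo ∩ Hamid: 10:30-12:45, 15:00-16:30, 16:45-17:00.
Keanu ∩ Leo ∩ Hamid ∩ Omar: 10:30-12:45, 15:00-16:30, 16:45-17:00.
Keanu ∩ Leo ∩ Hamid ∩ Omar ∩ Erik: 10:30-12:45, 15:00-16:30, 16:45-17:00.
Keanu ∩ Leo ∩ Hamid ∩ Omar ∩ Erik ∩ Esperanza: 10:30-12:45, 15:00-16:30, 16:45-17:00.
Keanu ∩ Leo ∩ Hamid ∩ Omar ∩ Erik ∩ Esperanza ∩ Priya: 10:30-12:45, 15:30-16:30.
Those are the intersection windows.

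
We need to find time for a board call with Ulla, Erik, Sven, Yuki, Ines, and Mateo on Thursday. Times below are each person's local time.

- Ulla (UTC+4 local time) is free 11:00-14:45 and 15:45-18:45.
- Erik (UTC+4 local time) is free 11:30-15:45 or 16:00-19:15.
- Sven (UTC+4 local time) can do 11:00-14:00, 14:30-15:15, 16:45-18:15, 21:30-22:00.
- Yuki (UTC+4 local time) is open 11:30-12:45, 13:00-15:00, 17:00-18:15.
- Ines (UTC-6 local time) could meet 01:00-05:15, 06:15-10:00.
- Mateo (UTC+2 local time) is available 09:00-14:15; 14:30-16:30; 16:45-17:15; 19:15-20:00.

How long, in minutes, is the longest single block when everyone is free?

Ulla in UTC: 07:00-10:45, 11:45-14:45 (subtract 4h to convert from UTC+4).
Erik in UTC: 07:30-11:45, 12:00-15:15 (subtract 4h to convert from UTC+4).
Sven in UTC: 07:00-10:00, 10:30-11:15, 12:45-14:15, 17:30-18:00 (subtract 4h to convert from UTC+4).
Yuki in UTC: 07:30-08:45, 09:00-11:00, 13:00-14:15 (subtract 4h to convert from UTC+4).
Ines in UTC: 07:00-11:15, 12:15-16:00 (add 6h to convert from UTC-6).
Mateo in UTC: 07:00-12:15, 12:30-14:30, 14:45-15:15, 17:15-18:00 (subtract 2h to convert from UTC+2).
Ulla ∩ Erik: 07:30-10:45, 12:00-14:45.
Ulla ∩ Erik ∩ Sven: 07:30-10:00, 10:30-10:45, 12:45-14:15.
Ulla ∩ Erik ∩ Sven ∩ Yuki: 07:30-08:45, 09:00-10:00, 10:30-10:45, 13:00-14:15.
Ulla ∩ Erik ∩ Sven ∩ Yuki ∩ Ines: 07:30-08:45, 09:00-10:00, 10:30-10:45, 13:00-14:15.
Ulla ∩ Erik ∩ Sven ∩ Yuki ∩ Ines ∩ Mateo: 07:30-08:45, 09:00-10:00, 10:30-10:45, 13:00-14:15.
Those are the intersection windows.
The longest is 07:30-08:45 at 75 minutes.

75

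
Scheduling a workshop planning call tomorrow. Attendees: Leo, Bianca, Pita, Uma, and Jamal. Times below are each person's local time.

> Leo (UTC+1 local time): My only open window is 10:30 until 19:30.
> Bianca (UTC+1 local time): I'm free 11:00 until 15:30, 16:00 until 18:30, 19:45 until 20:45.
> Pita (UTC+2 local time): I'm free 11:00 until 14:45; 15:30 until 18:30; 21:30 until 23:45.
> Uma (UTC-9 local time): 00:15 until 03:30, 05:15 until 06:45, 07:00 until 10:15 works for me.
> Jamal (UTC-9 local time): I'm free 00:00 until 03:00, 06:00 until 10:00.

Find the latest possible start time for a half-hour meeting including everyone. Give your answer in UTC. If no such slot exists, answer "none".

16:00

Leo in UTC: 09:30-18:30 (subtract 1h to convert from UTC+1).
Bianca in UTC: 10:00-14:30, 15:00-17:30, 18:45-19:45 (subtract 1h to convert from UTC+1).
Pita in UTC: 09:00-12:45, 13:30-16:30, 19:30-21:45 (subtract 2h to convert from UTC+2).
Uma in UTC: 09:15-12:30, 14:15-15:45, 16:00-19:15 (add 9h to convert from UTC-9).
Jamal in UTC: 09:00-12:00, 15:00-19:00 (add 9h to convert from UTC-9).
Leo ∩ Bianca: 10:00-14:30, 15:00-17:30.
Leo ∩ Bianca ∩ Pita: 10:00-12:45, 13:30-14:30, 15:00-16:30.
Leo ∩ Bianca ∩ Pita ∩ Uma: 10:00-12:30, 14:15-14:30, 15:00-15:45, 16:00-16:30.
Leo ∩ Bianca ∩ Pita ∩ Uma ∩ Jamal: 10:00-12:00, 15:00-15:45, 16:00-16:30.
So the common availability across everyone is 10:00-12:00, 15:00-15:45, 16:00-16:30.
The last common window of at least 30 minutes is 16:00-16:30; a 30-minute meeting can start as late as 16:00 and still end by 16:30.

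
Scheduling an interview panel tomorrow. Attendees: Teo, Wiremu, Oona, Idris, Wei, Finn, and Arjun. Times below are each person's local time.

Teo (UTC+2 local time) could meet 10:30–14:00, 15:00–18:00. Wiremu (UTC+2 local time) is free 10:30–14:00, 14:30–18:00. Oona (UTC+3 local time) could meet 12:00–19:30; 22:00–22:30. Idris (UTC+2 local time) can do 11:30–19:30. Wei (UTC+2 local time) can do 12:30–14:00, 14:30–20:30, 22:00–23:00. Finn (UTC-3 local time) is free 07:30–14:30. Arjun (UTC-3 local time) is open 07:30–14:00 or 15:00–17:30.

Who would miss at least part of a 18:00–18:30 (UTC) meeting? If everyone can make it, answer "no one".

Teo in UTC: 08:30-12:00, 13:00-16:00 (subtract 2h to convert from UTC+2).
Wiremu in UTC: 08:30-12:00, 12:30-16:00 (subtract 2h to convert from UTC+2).
Oona in UTC: 09:00-16:30, 19:00-19:30 (subtract 3h to convert from UTC+3).
Idris in UTC: 09:30-17:30 (subtract 2h to convert from UTC+2).
Wei in UTC: 10:30-12:00, 12:30-18:30, 20:00-21:00 (subtract 2h to convert from UTC+2).
Finn in UTC: 10:30-17:30 (add 3h to convert from UTC-3).
Arjun in UTC: 10:30-17:00, 18:00-20:30 (add 3h to convert from UTC-3).
Teo: not fully free for 18:00-18:30. Wiremu: not fully free for 18:00-18:30. Oona: not fully free for 18:00-18:30. Idris: not fully free for 18:00-18:30. Wei: free for 18:00-18:30. Finn: not fully free for 18:00-18:30. Arjun: free for 18:00-18:30.

Finn, Idris, Oona, Teo, Wiremu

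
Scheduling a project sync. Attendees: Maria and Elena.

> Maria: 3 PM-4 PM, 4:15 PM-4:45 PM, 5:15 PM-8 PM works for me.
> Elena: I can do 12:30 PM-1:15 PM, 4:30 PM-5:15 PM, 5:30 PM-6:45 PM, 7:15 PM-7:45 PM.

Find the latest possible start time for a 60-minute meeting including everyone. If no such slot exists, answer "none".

17:45

Maria ∩ Elena: 16:30-16:45, 17:30-18:45, 19:15-19:45.
The last common window of at least 60 minutes is 17:30-18:45; a 60-minute meeting can start as late as 17:45 and still end by 18:45.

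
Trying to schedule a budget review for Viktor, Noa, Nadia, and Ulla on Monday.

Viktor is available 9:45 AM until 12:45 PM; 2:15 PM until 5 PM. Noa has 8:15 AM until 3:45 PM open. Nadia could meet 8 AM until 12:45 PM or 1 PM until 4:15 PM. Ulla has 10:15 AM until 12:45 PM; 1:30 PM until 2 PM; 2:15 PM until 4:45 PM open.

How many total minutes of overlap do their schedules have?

Viktor ∩ Noa: 09:45-12:45, 14:15-15:45.
Viktor ∩ Noa ∩ Nadia: 09:45-12:45, 14:15-15:45.
Viktor ∩ Noa ∩ Nadia ∩ Ulla: 10:15-12:45, 14:15-15:45.
Summing the common windows: 150 + 90 = 240 minutes.

240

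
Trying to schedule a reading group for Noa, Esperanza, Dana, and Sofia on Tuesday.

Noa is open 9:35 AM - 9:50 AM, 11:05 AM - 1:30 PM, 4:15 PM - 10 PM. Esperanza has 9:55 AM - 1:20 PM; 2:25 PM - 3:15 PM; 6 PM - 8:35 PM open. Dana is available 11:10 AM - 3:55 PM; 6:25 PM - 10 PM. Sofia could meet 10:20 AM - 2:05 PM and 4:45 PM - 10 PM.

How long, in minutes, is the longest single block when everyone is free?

Noa ∩ Esperanza: 11:05-13:20, 18:00-20:35.
Noa ∩ Esperanza ∩ Dana: 11:10-13:20, 18:25-20:35.
Noa ∩ Esperanza ∩ Dana ∩ Sofia: 11:10-13:20, 18:25-20:35.
The longest is 11:10-13:20 at 130 minutes.

130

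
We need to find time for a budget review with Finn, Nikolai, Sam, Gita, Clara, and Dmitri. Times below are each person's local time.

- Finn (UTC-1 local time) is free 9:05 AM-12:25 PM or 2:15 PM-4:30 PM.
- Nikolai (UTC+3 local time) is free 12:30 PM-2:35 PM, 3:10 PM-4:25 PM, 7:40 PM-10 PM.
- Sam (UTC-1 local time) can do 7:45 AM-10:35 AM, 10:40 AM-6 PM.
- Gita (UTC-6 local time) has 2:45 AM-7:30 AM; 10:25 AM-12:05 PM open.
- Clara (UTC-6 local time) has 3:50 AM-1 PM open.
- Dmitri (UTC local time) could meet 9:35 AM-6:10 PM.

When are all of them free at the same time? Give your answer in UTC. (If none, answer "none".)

Finn in UTC: 10:05-13:25, 15:15-17:30 (add 1h to convert from UTC-1).
Nikolai in UTC: 09:30-11:35, 12:10-13:25, 16:40-19:00 (subtract 3h to convert from UTC+3).
Sam in UTC: 08:45-11:35, 11:40-19:00 (add 1h to convert from UTC-1).
Gita in UTC: 08:45-13:30, 16:25-18:05 (add 6h to convert from UTC-6).
Clara in UTC: 09:50-19:00 (add 6h to convert from UTC-6).
Dmitri in UTC: 09:35-18:10.
Finn ∩ Nikolai: 10:05-11:35, 12:10-13:25, 16:40-17:30.
Finn ∩ Nikolai ∩ Sam: 10:05-11:35, 12:10-13:25, 16:40-17:30.
Finn ∩ Nikolai ∩ Sam ∩ Gita: 10:05-11:35, 12:10-13:25, 16:40-17:30.
Finn ∩ Nikolai ∩ Sam ∩ Gita ∩ Clara: 10:05-11:35, 12:10-13:25, 16:40-17:30.
Finn ∩ Nikolai ∩ Sam ∩ Gita ∩ Clara ∩ Dmitri: 10:05-11:35, 12:10-13:25, 16:40-17:30.

10:05-11:35, 12:10-13:25, 16:40-17:30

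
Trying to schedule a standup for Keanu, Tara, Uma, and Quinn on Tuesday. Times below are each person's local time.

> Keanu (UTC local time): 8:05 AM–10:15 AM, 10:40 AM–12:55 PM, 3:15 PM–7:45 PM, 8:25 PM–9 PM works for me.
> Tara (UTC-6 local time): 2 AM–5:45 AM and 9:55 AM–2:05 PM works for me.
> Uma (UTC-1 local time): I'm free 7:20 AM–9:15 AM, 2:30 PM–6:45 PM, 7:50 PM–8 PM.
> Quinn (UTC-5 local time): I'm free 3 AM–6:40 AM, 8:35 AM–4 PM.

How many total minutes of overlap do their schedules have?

345

Keanu in UTC: 08:05-10:15, 10:40-12:55, 15:15-19:45, 20:25-21:00.
Tara in UTC: 08:00-11:45, 15:55-20:05 (add 6h to convert from UTC-6).
Uma in UTC: 08:20-10:15, 15:30-19:45, 20:50-21:00 (add 1h to convert from UTC-1).
Quinn in UTC: 08:00-11:40, 13:35-21:00 (add 5h to convert from UTC-5).
Keanu ∩ Tara: 08:05-10:15, 10:40-11:45, 15:55-19:45.
Keanu ∩ Tara ∩ Uma: 08:20-10:15, 15:55-19:45.
Keanu ∩ Tara ∩ Uma ∩ Quinn: 08:20-10:15, 15:55-19:45.
Summing the common windows: 115 + 230 = 345 minutes.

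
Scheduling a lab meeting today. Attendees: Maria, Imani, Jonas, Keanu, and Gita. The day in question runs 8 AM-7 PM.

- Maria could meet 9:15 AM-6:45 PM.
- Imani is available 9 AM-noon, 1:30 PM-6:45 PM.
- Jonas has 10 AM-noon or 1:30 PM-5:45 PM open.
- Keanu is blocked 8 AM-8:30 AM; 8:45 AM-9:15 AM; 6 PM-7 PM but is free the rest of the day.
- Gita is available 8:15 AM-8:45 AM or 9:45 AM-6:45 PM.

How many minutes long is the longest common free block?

Maria free: 09:15-18:45.
Imani free: 09:00-12:00, 13:30-18:45.
Jonas free: 10:00-12:00, 13:30-17:45.
Keanu free: 08:30-08:45, 09:15-18:00 (invert busy blocks within the working day).
Gita free: 08:15-08:45, 09:45-18:45.
Maria ∩ Imani: 09:15-12:00, 13:30-18:45.
Maria ∩ Imani ∩ Jonas: 10:00-12:00, 13:30-17:45.
Maria ∩ Imani ∩ Jonas ∩ Keanu: 10:00-12:00, 13:30-17:45.
Maria ∩ Imani ∩ Jonas ∩ Keanu ∩ Gita: 10:00-12:00, 13:30-17:45.
Those are the intersection windows.
The longest is 13:30-17:45 at 255 minutes.

255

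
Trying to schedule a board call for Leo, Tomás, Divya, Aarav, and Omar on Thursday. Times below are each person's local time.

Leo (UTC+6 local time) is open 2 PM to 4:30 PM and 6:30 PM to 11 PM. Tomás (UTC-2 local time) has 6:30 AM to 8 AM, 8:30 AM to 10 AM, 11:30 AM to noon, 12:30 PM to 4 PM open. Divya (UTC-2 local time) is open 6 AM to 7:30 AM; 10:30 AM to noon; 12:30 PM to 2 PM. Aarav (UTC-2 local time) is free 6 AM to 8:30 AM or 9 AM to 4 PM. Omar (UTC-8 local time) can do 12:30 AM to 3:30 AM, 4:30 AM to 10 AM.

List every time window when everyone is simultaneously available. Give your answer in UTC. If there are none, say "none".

Leo in UTC: 08:00-10:30, 12:30-17:00 (subtract 6h to convert from UTC+6).
Tomás in UTC: 08:30-10:00, 10:30-12:00, 13:30-14:00, 14:30-18:00 (add 2h to convert from UTC-2).
Divya in UTC: 08:00-09:30, 12:30-14:00, 14:30-16:00 (add 2h to convert from UTC-2).
Aarav in UTC: 08:00-10:30, 11:00-18:00 (add 2h to convert from UTC-2).
Omar in UTC: 08:30-11:30, 12:30-18:00 (add 8h to convert from UTC-8).
Leo ∩ Tomás: 08:30-10:00, 13:30-14:00, 14:30-17:00.
Leo ∩ Tomás ∩ Divya: 08:30-09:30, 13:30-14:00, 14:30-16:00.
Leo ∩ Tomás ∩ Divya ∩ Aarav: 08:30-09:30, 13:30-14:00, 14:30-16:00.
Leo ∩ Tomás ∩ Divya ∩ Aarav ∩ Omar: 08:30-09:30, 13:30-14:00, 14:30-16:00.

08:30-09:30, 13:30-14:00, 14:30-16:00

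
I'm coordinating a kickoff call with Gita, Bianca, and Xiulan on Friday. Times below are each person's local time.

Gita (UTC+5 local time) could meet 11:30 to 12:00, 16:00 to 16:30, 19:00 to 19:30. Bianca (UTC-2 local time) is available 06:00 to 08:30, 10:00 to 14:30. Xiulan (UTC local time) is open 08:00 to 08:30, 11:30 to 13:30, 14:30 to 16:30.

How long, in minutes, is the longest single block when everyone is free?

Gita in UTC: 06:30-07:00, 11:00-11:30, 14:00-14:30 (subtract 5h to convert from UTC+5).
Bianca in UTC: 08:00-10:30, 12:00-16:30 (add 2h to convert from UTC-2).
Xiulan in UTC: 08:00-08:30, 11:30-13:30, 14:30-16:30.
Gita ∩ Bianca: 14:00-14:30.
Gita ∩ Bianca ∩ Xiulan: ∅.
There is no time when everyone is free.
No common window exists, so the longest block is 0 minutes.

0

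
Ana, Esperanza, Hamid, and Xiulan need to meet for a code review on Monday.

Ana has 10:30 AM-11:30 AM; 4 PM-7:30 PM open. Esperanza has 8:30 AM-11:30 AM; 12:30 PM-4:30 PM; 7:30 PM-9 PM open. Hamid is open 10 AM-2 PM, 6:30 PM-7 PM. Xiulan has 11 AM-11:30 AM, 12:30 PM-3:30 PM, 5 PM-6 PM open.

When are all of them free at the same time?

Ana ∩ Esperanza: 10:30-11:30, 16:00-16:30.
Ana ∩ Esperanza ∩ Hamid: 10:30-11:30.
Ana ∩ Esperanza ∩ Hamid ∩ Xiulan: 11:00-11:30.
Those are the intersection windows.

11:00-11:30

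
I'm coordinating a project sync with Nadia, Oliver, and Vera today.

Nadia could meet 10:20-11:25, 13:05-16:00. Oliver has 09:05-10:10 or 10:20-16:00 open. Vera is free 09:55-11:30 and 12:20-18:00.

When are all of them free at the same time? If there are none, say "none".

10:20-11:25, 13:05-16:00

Nadia ∩ Oliver: 10:20-11:25, 13:05-16:00.
Nadia ∩ Oliver ∩ Vera: 10:20-11:25, 13:05-16:00.
Those are the intersection windows.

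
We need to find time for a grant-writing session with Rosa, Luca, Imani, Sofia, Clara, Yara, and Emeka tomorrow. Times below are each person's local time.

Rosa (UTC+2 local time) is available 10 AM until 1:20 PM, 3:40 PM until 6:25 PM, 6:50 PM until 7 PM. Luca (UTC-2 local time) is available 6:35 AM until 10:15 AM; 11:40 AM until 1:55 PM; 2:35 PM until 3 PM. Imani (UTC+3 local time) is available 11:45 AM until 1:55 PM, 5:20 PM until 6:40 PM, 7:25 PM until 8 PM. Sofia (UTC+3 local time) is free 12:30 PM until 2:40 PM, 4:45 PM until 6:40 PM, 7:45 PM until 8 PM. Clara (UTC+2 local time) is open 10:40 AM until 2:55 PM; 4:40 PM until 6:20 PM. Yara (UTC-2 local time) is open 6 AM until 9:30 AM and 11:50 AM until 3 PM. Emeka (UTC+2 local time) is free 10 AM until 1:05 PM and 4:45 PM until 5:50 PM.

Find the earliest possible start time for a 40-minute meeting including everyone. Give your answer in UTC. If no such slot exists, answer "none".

09:30

Rosa in UTC: 08:00-11:20, 13:40-16:25, 16:50-17:00 (subtract 2h to convert from UTC+2).
Luca in UTC: 08:35-12:15, 13:40-15:55, 16:35-17:00 (add 2h to convert from UTC-2).
Imani in UTC: 08:45-10:55, 14:20-15:40, 16:25-17:00 (subtract 3h to convert from UTC+3).
Sofia in UTC: 09:30-11:40, 13:45-15:40, 16:45-17:00 (subtract 3h to convert from UTC+3).
Clara in UTC: 08:40-12:55, 14:40-16:20 (subtract 2h to convert from UTC+2).
Yara in UTC: 08:00-11:30, 13:50-17:00 (add 2h to convert from UTC-2).
Emeka in UTC: 08:00-11:05, 14:45-15:50 (subtract 2h to convert from UTC+2).
Rosa ∩ Luca: 08:35-11:20, 13:40-15:55, 16:50-17:00.
Rosa ∩ Luca ∩ Imani: 08:45-10:55, 14:20-15:40, 16:50-17:00.
Rosa ∩ Luca ∩ Imani ∩ Sofia: 09:30-10:55, 14:20-15:40, 16:50-17:00.
Rosa ∩ Luca ∩ Imani ∩ Sofia ∩ Clara: 09:30-10:55, 14:40-15:40.
Rosa ∩ Luca ∩ Imani ∩ Sofia ∩ Clara ∩ Yara: 09:30-10:55, 14:40-15:40.
Rosa ∩ Luca ∩ Imani ∩ Sofia ∩ Clara ∩ Yara ∩ Emeka: 09:30-10:55, 14:45-15:40.
The first common window of at least 40 minutes is 09:30-10:55, so the earliest start is 09:30.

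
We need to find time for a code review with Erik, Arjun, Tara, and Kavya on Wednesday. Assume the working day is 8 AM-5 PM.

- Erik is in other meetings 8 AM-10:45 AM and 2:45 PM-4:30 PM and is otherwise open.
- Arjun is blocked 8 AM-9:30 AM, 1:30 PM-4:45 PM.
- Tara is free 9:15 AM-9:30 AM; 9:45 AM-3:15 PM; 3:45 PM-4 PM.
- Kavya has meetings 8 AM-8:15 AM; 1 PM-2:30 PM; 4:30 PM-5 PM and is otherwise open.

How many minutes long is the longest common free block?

135

Erik free: 10:45-14:45, 16:30-17:00 (invert busy blocks within the working day).
Arjun free: 09:30-13:30, 16:45-17:00 (invert busy blocks within the working day).
Tara free: 09:15-09:30, 09:45-15:15, 15:45-16:00.
Kavya free: 08:15-13:00, 14:30-16:30 (invert busy blocks within the working day).
Erik ∩ Arjun: 10:45-13:30, 16:45-17:00.
Erik ∩ Arjun ∩ Tara: 10:45-13:30.
Erik ∩ Arjun ∩ Tara ∩ Kavya: 10:45-13:00.
The longest is 10:45-13:00 at 135 minutes.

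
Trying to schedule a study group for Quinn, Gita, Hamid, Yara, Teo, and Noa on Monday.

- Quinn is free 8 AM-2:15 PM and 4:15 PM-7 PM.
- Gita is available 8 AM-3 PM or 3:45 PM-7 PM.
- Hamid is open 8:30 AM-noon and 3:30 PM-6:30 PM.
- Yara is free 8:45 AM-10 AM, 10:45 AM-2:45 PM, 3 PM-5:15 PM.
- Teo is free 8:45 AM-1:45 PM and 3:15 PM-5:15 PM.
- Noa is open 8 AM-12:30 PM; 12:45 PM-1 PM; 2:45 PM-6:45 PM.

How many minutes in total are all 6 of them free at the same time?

210

Quinn ∩ Gita: 08:00-14:15, 16:15-19:00.
Quinn ∩ Gita ∩ Hamid: 08:30-12:00, 16:15-18:30.
Quinn ∩ Gita ∩ Hamid ∩ Yara: 08:45-10:00, 10:45-12:00, 16:15-17:15.
Quinn ∩ Gita ∩ Hamid ∩ Yara ∩ Teo: 08:45-10:00, 10:45-12:00, 16:15-17:15.
Quinn ∩ Gita ∩ Hamid ∩ Yara ∩ Teo ∩ Noa: 08:45-10:00, 10:45-12:00, 16:15-17:15.
So the common availability across everyone is 08:45-10:00, 10:45-12:00, 16:15-17:15.
Summing the common windows: 75 + 75 + 60 = 210 minutes.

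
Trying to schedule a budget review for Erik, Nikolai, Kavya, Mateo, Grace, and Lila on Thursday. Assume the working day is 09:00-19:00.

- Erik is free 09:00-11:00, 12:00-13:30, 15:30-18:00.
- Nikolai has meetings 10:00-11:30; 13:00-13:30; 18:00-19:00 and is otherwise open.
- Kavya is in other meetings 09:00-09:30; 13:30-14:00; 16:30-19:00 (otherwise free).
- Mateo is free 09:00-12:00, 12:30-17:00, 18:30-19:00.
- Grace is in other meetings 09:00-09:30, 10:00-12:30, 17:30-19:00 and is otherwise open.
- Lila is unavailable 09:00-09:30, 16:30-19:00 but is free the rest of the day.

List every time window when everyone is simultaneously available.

Erik free: 09:00-11:00, 12:00-13:30, 15:30-18:00.
Nikolai free: 09:00-10:00, 11:30-13:00, 13:30-18:00 (invert busy blocks within the working day).
Kavya free: 09:30-13:30, 14:00-16:30 (invert busy blocks within the working day).
Mateo free: 09:00-12:00, 12:30-17:00, 18:30-19:00.
Grace free: 09:30-10:00, 12:30-17:30 (invert busy blocks within the working day).
Lila free: 09:30-16:30 (invert busy blocks within the working day).
Erik ∩ Nikolai: 09:00-10:00, 12:00-13:00, 15:30-18:00.
Erik ∩ Nikolai ∩ Kavya: 09:30-10:00, 12:00-13:00, 15:30-16:30.
Erik ∩ Nikolai ∩ Kavya ∩ Mateo: 09:30-10:00, 12:30-13:00, 15:30-16:30.
Erik ∩ Nikolai ∩ Kavya ∩ Mateo ∩ Grace: 09:30-10:00, 12:30-13:00, 15:30-16:30.
Erik ∩ Nikolai ∩ Kavya ∩ Mateo ∩ Grace ∩ Lila: 09:30-10:00, 12:30-13:00, 15:30-16:30.
So the common availability across everyone is 09:30-10:00, 12:30-13:00, 15:30-16:30.

09:30-10:00, 12:30-13:00, 15:30-16:30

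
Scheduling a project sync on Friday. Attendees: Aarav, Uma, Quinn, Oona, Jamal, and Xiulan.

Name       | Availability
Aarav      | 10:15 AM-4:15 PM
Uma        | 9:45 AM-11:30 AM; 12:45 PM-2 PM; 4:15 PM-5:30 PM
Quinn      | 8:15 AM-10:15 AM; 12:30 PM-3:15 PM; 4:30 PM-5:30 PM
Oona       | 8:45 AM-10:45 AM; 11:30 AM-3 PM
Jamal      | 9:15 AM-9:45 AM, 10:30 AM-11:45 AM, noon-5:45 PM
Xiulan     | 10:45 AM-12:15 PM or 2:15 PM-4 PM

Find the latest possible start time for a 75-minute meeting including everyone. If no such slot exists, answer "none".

none

Aarav ∩ Uma: 10:15-11:30, 12:45-14:00.
Aarav ∩ Uma ∩ Quinn: 12:45-14:00.
Aarav ∩ Uma ∩ Quinn ∩ Oona: 12:45-14:00.
Aarav ∩ Uma ∩ Quinn ∩ Oona ∩ Jamal: 12:45-14:00.
Aarav ∩ Uma ∩ Quinn ∩ Oona ∩ Jamal ∩ Xiulan: ∅.
There is no time when everyone is free.
No common window is at least 75 minutes long.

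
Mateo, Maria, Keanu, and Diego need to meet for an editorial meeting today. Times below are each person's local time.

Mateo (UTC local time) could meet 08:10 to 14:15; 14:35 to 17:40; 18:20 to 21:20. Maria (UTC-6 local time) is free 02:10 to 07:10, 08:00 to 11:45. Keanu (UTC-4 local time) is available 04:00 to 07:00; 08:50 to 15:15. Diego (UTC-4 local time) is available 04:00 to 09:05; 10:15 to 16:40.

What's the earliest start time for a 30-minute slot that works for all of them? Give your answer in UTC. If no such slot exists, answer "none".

08:10

Mateo in UTC: 08:10-14:15, 14:35-17:40, 18:20-21:20.
Maria in UTC: 08:10-13:10, 14:00-17:45 (add 6h to convert from UTC-6).
Keanu in UTC: 08:00-11:00, 12:50-19:15 (add 4h to convert from UTC-4).
Diego in UTC: 08:00-13:05, 14:15-20:40 (add 4h to convert from UTC-4).
Mateo ∩ Maria: 08:10-13:10, 14:00-14:15, 14:35-17:40.
Mateo ∩ Maria ∩ Keanu: 08:10-11:00, 12:50-13:10, 14:00-14:15, 14:35-17:40.
Mateo ∩ Maria ∩ Keanu ∩ Diego: 08:10-11:00, 12:50-13:05, 14:35-17:40.
So the common availability across everyone is 08:10-11:00, 12:50-13:05, 14:35-17:40.
The first common window of at least 30 minutes is 08:10-11:00, so the earliest start is 08:10.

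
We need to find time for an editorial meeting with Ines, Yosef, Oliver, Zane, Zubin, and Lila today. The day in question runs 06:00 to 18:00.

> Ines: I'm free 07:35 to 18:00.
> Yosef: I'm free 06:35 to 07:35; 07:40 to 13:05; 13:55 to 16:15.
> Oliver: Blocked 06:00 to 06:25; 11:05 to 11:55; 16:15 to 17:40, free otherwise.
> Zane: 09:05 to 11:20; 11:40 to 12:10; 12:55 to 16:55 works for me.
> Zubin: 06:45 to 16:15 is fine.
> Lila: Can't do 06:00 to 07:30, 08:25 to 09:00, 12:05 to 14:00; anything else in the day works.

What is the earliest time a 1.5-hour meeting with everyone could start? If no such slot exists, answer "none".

09:05

Ines free: 07:35-18:00.
Yosef free: 06:35-07:35, 07:40-13:05, 13:55-16:15.
Oliver free: 06:25-11:05, 11:55-16:15, 17:40-18:00 (invert busy blocks within the working day).
Zane free: 09:05-11:20, 11:40-12:10, 12:55-16:55.
Zubin free: 06:45-16:15.
Lila free: 07:30-08:25, 09:00-12:05, 14:00-18:00 (invert busy blocks within the working day).
Ines ∩ Yosef: 07:40-13:05, 13:55-16:15.
Ines ∩ Yosef ∩ Oliver: 07:40-11:05, 11:55-13:05, 13:55-16:15.
Ines ∩ Yosef ∩ Oliver ∩ Zane: 09:05-11:05, 11:55-12:10, 12:55-13:05, 13:55-16:15.
Ines ∩ Yosef ∩ Oliver ∩ Zane ∩ Zubin: 09:05-11:05, 11:55-12:10, 12:55-13:05, 13:55-16:15.
Ines ∩ Yosef ∩ Oliver ∩ Zane ∩ Zubin ∩ Lila: 09:05-11:05, 11:55-12:05, 14:00-16:15.
Those are the intersection windows.
The first common window of at least 90 minutes is 09:05-11:05, so the earliest start is 09:05.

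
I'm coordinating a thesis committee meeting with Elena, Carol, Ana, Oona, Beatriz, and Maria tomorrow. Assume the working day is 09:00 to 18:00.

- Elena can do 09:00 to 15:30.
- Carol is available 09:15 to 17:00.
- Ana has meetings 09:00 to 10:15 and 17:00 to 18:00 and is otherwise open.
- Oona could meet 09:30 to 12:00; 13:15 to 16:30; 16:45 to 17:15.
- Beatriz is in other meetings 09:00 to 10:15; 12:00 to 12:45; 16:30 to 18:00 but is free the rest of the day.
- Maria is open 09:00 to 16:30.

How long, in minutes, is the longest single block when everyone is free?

Elena free: 09:00-15:30.
Carol free: 09:15-17:00.
Ana free: 10:15-17:00 (invert busy blocks within the working day).
Oona free: 09:30-12:00, 13:15-16:30, 16:45-17:15.
Beatriz free: 10:15-12:00, 12:45-16:30 (invert busy blocks within the working day).
Maria free: 09:00-16:30.
Elena ∩ Carol: 09:15-15:30.
Elena ∩ Carol ∩ Ana: 10:15-15:30.
Elena ∩ Carol ∩ Ana ∩ Oona: 10:15-12:00, 13:15-15:30.
Elena ∩ Carol ∩ Ana ∩ Oona ∩ Beatriz: 10:15-12:00, 13:15-15:30.
Elena ∩ Carol ∩ Ana ∩ Oona ∩ Beatriz ∩ Maria: 10:15-12:00, 13:15-15:30.
So the common availability across everyone is 10:15-12:00, 13:15-15:30.
The longest is 13:15-15:30 at 135 minutes.

135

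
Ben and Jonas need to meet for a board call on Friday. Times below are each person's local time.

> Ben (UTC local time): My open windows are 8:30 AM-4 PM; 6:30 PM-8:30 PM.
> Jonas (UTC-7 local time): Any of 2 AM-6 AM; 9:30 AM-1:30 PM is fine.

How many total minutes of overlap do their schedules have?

Ben in UTC: 08:30-16:00, 18:30-20:30.
Jonas in UTC: 09:00-13:00, 16:30-20:30 (add 7h to convert from UTC-7).
Ben ∩ Jonas: 09:00-13:00, 18:30-20:30.
Those are the intersection windows.
Summing the common windows: 240 + 120 = 360 minutes.

360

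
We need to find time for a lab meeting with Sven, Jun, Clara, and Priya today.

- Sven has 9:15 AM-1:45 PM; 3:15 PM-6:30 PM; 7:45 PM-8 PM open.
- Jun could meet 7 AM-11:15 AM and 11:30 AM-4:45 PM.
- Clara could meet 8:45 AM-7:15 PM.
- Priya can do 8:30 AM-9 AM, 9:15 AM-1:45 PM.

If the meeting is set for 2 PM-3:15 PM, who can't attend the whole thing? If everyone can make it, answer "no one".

Sven: not fully free for 14:00-15:15. Jun: free for 14:00-15:15. Clara: free for 14:00-15:15. Priya: not fully free for 14:00-15:15.

Priya, Sven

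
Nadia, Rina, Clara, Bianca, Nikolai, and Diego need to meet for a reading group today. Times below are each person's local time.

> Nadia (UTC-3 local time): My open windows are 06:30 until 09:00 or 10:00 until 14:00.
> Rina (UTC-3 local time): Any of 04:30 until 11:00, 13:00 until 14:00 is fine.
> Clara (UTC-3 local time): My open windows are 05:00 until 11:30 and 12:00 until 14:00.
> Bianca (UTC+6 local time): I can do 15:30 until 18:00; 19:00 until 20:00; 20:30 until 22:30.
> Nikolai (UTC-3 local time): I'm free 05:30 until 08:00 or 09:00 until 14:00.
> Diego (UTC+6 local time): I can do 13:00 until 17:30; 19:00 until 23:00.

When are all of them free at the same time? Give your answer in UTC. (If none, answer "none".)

09:30-11:00, 13:00-14:00, 16:00-16:30

Nadia in UTC: 09:30-12:00, 13:00-17:00 (add 3h to convert from UTC-3).
Rina in UTC: 07:30-14:00, 16:00-17:00 (add 3h to convert from UTC-3).
Clara in UTC: 08:00-14:30, 15:00-17:00 (add 3h to convert from UTC-3).
Bianca in UTC: 09:30-12:00, 13:00-14:00, 14:30-16:30 (subtract 6h to convert from UTC+6).
Nikolai in UTC: 08:30-11:00, 12:00-17:00 (add 3h to convert from UTC-3).
Diego in UTC: 07:00-11:30, 13:00-17:00 (subtract 6h to convert from UTC+6).
Nadia ∩ Rina: 09:30-12:00, 13:00-14:00, 16:00-17:00.
Nadia ∩ Rina ∩ Clara: 09:30-12:00, 13:00-14:00, 16:00-17:00.
Nadia ∩ Rina ∩ Clara ∩ Bianca: 09:30-12:00, 13:00-14:00, 16:00-16:30.
Nadia ∩ Rina ∩ Clara ∩ Bianca ∩ Nikolai: 09:30-11:00, 13:00-14:00, 16:00-16:30.
Nadia ∩ Rina ∩ Clara ∩ Bianca ∩ Nikolai ∩ Diego: 09:30-11:00, 13:00-14:00, 16:00-16:30.
Those are the intersection windows.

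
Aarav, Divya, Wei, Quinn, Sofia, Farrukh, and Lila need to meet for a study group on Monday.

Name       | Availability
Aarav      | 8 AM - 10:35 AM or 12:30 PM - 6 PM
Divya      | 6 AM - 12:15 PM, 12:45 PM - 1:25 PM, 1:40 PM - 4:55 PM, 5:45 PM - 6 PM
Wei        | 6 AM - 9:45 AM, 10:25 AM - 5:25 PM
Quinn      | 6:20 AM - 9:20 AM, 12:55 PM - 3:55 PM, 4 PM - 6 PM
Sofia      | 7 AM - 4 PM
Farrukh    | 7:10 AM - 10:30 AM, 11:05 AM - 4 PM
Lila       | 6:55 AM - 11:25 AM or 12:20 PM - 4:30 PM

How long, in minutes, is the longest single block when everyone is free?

135

Aarav ∩ Divya: 08:00-10:35, 12:45-13:25, 13:40-16:55, 17:45-18:00.
Aarav ∩ Divya ∩ Wei: 08:00-09:45, 10:25-10:35, 12:45-13:25, 13:40-16:55.
Aarav ∩ Divya ∩ Wei ∩ Quinn: 08:00-09:20, 12:55-13:25, 13:40-15:55, 16:00-16:55.
Aarav ∩ Divya ∩ Wei ∩ Quinn ∩ Sofia: 08:00-09:20, 12:55-13:25, 13:40-15:55.
Aarav ∩ Divya ∩ Wei ∩ Quinn ∩ Sofia ∩ Farrukh: 08:00-09:20, 12:55-13:25, 13:40-15:55.
Aarav ∩ Divya ∩ Wei ∩ Quinn ∩ Sofia ∩ Farrukh ∩ Lila: 08:00-09:20, 12:55-13:25, 13:40-15:55.
The longest is 13:40-15:55 at 135 minutes.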